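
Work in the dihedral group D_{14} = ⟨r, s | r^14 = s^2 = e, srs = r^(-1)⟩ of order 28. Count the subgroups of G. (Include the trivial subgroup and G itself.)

28

|G| = 28, so by Lagrange every subgroup order divides 28. Divisors: 1, 2, 4, 7, 14, 28.
Subgroups by order — order 1: 1; order 2: 15; order 4: 7; order 7: 1; order 14: 3; order 28: 1.
Total: 1 + 15 + 7 + 1 + 3 + 1 = 28.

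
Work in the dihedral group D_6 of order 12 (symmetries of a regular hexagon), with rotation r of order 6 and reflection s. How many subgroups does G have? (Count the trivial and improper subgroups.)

|G| = 12, so by Lagrange every subgroup order divides 12. Divisors: 1, 2, 3, 4, 6, 12.
Subgroups by order — order 1: 1; order 2: 7; order 3: 1; order 4: 3; order 6: 3; order 12: 1.
Total: 1 + 7 + 1 + 3 + 3 + 1 = 16.

16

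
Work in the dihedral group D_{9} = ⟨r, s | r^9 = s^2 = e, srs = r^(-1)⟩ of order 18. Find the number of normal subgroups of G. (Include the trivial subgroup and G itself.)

G has 16 subgroups. Checking conjugation-invariance by order — order 1: 1/1 normal; order 2: 0/9 normal; order 3: 1/1 normal; order 6: 0/3 normal; order 9: 1/1 normal; order 18: 1/1 normal.
Total normal subgroups: 4.

4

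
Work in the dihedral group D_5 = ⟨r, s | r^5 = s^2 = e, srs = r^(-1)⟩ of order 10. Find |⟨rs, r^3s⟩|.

|⟨rs⟩| = 2 and |⟨r^3s⟩| = 2, so |H| is a multiple of lcm(2, 2) = 2 and divides |G| = 10.
Closing {rs, r^3s} under the group operation gives all of G, so |H| = 10.

10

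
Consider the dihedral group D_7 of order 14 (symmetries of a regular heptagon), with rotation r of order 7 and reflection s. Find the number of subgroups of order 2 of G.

7

|G| = 14 and 2 | 14, so subgroups of order 2 are possible by Lagrange.
The subgroups of order 2 are: {e, r^2s}; {e, r^3s}; {e, r^4s}; {e, r^5s}; … (7 in all).
So G has 7 subgroups of order 2.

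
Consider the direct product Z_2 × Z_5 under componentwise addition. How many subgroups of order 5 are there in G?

1

|G| = 10 and 5 | 10, so subgroups of order 5 are possible by Lagrange.
The subgroups of order 5 are: {(0,0), (0,1), (0,2), (0,3), (0,4)}.
So G has 1 subgroup of order 5.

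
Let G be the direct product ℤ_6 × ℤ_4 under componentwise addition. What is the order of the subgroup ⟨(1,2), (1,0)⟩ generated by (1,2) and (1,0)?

|⟨(1,2)⟩| = 6 and |⟨(1,0)⟩| = 6, so |H| is a multiple of lcm(6, 6) = 6 and divides |G| = 24.
Closing under the operation: H = {(0,0), (0,2), (1,0), (1,2), (2,0), (2,2), (3,0), (3,2), (4,0), (4,2), (5,0), (5,2)}, so |H| = 12.

12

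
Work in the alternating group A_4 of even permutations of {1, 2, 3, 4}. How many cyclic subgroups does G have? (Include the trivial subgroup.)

Group the elements of G by the cyclic subgroup they generate; each cyclic subgroup of order d accounts for φ(d) elements.
Cyclic subgroups by order — order 1: 1; order 2: 3; order 3: 4.
Total: 8.

8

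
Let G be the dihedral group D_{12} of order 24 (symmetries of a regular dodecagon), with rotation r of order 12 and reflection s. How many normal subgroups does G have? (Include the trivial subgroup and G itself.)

9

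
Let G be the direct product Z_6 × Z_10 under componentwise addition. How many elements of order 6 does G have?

An element (a,b) has order lcm(ord(a), ord(b)); count pairs with lcm equal to 6.
Enumerating gives 6 such elements.

6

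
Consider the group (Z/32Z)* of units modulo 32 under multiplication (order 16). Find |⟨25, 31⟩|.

8

|⟨25⟩| = 4 and |⟨31⟩| = 2, so |H| is a multiple of lcm(4, 2) = 4 and divides |G| = 16.
Closing under the operation: H = {1, 7, 9, 15, 17, 23, 25, 31}, so |H| = 8.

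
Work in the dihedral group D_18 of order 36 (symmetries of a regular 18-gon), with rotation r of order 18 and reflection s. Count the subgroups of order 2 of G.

|G| = 36 and 2 | 36, so subgroups of order 2 are possible by Lagrange.
The subgroups of order 2 are: {e, r^10s}; {e, r^11s}; {e, r^12s}; {e, r^13s}; … (19 in all).
So G has 19 subgroups of order 2.

19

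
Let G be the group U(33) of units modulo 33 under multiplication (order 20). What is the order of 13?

Compute successive powers of 13 mod 33: 13, 4, 19, 16, 10, 31, 7, 25, …; 13^10 ≡ 1 (mod 33).
So |⟨13⟩| = 10.

10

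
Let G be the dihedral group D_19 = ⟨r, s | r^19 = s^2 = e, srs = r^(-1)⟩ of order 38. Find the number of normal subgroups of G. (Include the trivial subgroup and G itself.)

3

G has 22 subgroups. Checking conjugation-invariance by order — order 1: 1/1 normal; order 2: 0/19 normal; order 19: 1/1 normal; order 38: 1/1 normal.
Total normal subgroups: 3.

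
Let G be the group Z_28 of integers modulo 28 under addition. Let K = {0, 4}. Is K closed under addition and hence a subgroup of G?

4 ∈ K but its inverse 24 ∉ K, so K is not a subgroup.

No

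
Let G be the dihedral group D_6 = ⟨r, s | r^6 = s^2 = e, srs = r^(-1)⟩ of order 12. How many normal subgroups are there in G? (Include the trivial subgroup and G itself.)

7

G has 16 subgroups. Checking conjugation-invariance by order — order 1: 1/1 normal; order 2: 1/7 normal; order 3: 1/1 normal; order 4: 0/3 normal; order 6: 3/3 normal; order 12: 1/1 normal.
Total normal subgroups: 7.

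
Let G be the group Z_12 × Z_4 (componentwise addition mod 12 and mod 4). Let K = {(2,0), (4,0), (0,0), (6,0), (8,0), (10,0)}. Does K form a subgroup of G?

|K| = 6 divides |G| = 48, consistent with Lagrange.
K contains the identity, every element's inverse is in K, and K is closed under +: it is a subgroup.
In fact K = ⟨(10,0)⟩.

Yes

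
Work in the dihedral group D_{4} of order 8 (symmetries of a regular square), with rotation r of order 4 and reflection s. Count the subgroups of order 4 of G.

|G| = 8 and 4 | 8, so subgroups of order 4 are possible by Lagrange.
The subgroups of order 4 are: {e, r, r^2, r^3}; {e, r^2, s, r^2s}; {e, r^2, rs, r^3s}.
So G has 3 subgroups of order 4.

3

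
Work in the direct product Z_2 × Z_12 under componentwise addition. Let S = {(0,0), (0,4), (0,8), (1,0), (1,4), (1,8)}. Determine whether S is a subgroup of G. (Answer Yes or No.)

|S| = 6 divides |G| = 24, consistent with Lagrange.
S contains the identity, every element's inverse is in S, and S is closed under +: it is a subgroup.
In fact S = ⟨(1,8)⟩.

Yes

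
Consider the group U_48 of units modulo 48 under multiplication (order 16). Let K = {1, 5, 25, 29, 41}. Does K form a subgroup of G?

|K| = 5 does not divide |G| = 16, so by Lagrange K is not a subgroup.

No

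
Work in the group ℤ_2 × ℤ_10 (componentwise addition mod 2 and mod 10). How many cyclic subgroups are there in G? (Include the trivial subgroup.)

Each element a generates a cyclic subgroup ⟨a⟩; distinct elements may generate the same one (a cyclic group of order d has φ(d) generators).
Cyclic subgroups by order — order 1: 1; order 2: 3; order 5: 1; order 10: 3.
Total: 8.

8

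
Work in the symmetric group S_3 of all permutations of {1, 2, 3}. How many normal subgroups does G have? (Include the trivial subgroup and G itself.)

G has 6 subgroups. Checking conjugation-invariance by order — order 1: 1/1 normal; order 2: 0/3 normal; order 3: 1/1 normal; order 6: 1/1 normal.
Total normal subgroups: 3.

3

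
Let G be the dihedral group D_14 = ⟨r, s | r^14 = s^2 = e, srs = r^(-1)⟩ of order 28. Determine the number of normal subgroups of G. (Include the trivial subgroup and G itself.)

G has 28 subgroups. Checking conjugation-invariance by order — order 1: 1/1 normal; order 2: 1/15 normal; order 4: 0/7 normal; order 7: 1/1 normal; order 14: 3/3 normal; order 28: 1/1 normal.
Total normal subgroups: 7.

7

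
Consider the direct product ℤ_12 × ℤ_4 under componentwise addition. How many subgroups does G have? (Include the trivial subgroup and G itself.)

30

|G| = 48, so by Lagrange every subgroup order divides 48. Divisors: 1, 2, 3, 4, 6, 8, 12, 16, 24, 48.
Subgroups by order — order 1: 1; order 2: 3; order 3: 1; order 4: 7; order 6: 3; order 8: 3; order 12: 7; order 16: 1; order 24: 3; order 48: 1.
Total: 1 + 3 + 1 + 7 + 3 + 3 + 7 + 1 + 3 + 1 = 30.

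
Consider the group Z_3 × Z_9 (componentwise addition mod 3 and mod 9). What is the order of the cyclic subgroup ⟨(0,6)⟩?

The order of (0,6) in Z_3 × Z_9 is lcm(ord(0) in Z_3, ord(6) in Z_9).
ord(0) = 1 and ord(6) = 3, so |⟨(0,6)⟩| = lcm(1, 3) = 3.

3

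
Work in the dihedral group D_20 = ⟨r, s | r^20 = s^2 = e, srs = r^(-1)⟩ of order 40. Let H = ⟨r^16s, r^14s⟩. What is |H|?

|⟨r^16s⟩| = 2 and |⟨r^14s⟩| = 2, so |H| is a multiple of lcm(2, 2) = 2 and divides |G| = 40.
Closing under the operation: H = {e, r^2, r^4, r^6, r^8, r^10, r^12, r^14, r^16, r^18, s, r^2s, r^4s, r^6s, r^8s, r^10s, r^12s, r^14s, r^16s, r^18s}, so |H| = 20.

20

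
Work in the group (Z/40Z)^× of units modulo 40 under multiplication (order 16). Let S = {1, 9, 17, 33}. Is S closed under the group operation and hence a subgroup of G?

Yes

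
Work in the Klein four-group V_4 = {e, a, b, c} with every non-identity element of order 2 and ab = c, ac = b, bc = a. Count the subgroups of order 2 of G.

3

|G| = 4 and 2 | 4, so subgroups of order 2 are possible by Lagrange.
The subgroups of order 2 are: {e, a}; {e, b}; {e, c}.
So G has 3 subgroups of order 2.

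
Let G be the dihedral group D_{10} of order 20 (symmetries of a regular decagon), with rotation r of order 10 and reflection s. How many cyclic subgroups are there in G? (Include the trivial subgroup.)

A cyclic subgroup of order d is generated by each of its φ(d) elements of order d, so the cyclic subgroups of order d number (#elements of order d)/φ(d).
Cyclic subgroups by order — order 1: 1; order 2: 11; order 5: 1; order 10: 1.
Total: 14.

14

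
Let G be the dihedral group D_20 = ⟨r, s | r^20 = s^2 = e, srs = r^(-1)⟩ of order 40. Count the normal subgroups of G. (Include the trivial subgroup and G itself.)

9

G has 48 subgroups. Checking conjugation-invariance by order — order 1: 1/1 normal; order 2: 1/21 normal; order 4: 1/11 normal; order 5: 1/1 normal; order 8: 0/5 normal; order 10: 1/5 normal; order 20: 3/3 normal; order 40: 1/1 normal.
Total normal subgroups: 9.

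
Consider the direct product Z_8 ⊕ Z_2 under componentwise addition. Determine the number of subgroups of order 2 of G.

|G| = 16 and 2 | 16, so subgroups of order 2 are possible by Lagrange.
The subgroups of order 2 are: {(0,0), (0,1)}; {(0,0), (4,0)}; {(0,0), (4,1)}.
So G has 3 subgroups of order 2.

3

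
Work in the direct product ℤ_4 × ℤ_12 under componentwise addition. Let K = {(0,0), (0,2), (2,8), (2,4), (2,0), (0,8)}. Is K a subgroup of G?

(0,2) ∈ K but its inverse (0,10) ∉ K, so K is not a subgroup.

No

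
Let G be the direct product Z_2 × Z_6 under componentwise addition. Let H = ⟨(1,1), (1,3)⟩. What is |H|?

6

|⟨(1,1)⟩| = 6 and |⟨(1,3)⟩| = 2, so |H| is a multiple of lcm(6, 2) = 6 and divides |G| = 12.
Closing under the operation: H = {(0,0), (0,2), (0,4), (1,1), (1,3), (1,5)}, so |H| = 6.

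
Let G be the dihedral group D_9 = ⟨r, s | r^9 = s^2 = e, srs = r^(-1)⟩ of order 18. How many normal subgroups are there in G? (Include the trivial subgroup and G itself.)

G has 16 subgroups. Checking conjugation-invariance by order — order 1: 1/1 normal; order 2: 0/9 normal; order 3: 1/1 normal; order 6: 0/3 normal; order 9: 1/1 normal; order 18: 1/1 normal.
Total normal subgroups: 4.

4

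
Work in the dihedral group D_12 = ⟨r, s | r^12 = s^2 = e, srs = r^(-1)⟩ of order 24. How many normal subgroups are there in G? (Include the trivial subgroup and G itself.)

9

G has 34 subgroups. Checking conjugation-invariance by order — order 1: 1/1 normal; order 2: 1/13 normal; order 3: 1/1 normal; order 4: 1/7 normal; order 6: 1/5 normal; order 8: 0/3 normal; order 12: 3/3 normal; order 24: 1/1 normal.
Total normal subgroups: 9.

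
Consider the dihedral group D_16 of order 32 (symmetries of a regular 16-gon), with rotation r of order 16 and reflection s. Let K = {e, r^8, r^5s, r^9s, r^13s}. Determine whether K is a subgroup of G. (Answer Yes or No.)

No

|K| = 5 does not divide |G| = 32, so by Lagrange K is not a subgroup.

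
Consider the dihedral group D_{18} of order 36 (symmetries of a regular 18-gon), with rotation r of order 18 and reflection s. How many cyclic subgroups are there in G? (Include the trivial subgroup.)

24

Each element a generates a cyclic subgroup ⟨a⟩; distinct elements may generate the same one (a cyclic group of order d has φ(d) generators).
Cyclic subgroups by order — order 1: 1; order 2: 19; order 3: 1; order 6: 1; order 9: 1; order 18: 1.
Total: 24.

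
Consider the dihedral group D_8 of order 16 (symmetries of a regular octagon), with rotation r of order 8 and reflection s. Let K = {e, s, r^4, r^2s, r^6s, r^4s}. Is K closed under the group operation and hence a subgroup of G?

No

|K| = 6 does not divide |G| = 16, so by Lagrange K is not a subgroup.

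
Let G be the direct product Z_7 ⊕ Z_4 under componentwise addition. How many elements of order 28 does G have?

An element (a,b) has order lcm(ord(a), ord(b)); count pairs with lcm equal to 28.
Enumerating gives 12 such elements.

12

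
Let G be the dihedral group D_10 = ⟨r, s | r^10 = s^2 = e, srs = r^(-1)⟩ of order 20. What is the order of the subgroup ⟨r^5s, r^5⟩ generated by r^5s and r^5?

|⟨r^5s⟩| = 2 and |⟨r^5⟩| = 2, so |H| is a multiple of lcm(2, 2) = 2 and divides |G| = 20.
Closing under the operation: H = {e, r^5, s, r^5s}, so |H| = 4.

4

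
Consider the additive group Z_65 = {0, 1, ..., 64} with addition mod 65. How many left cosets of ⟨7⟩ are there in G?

1

|⟨7⟩| = 65 and |G| = 65.
By Lagrange, [G : H] = |G|/|H| = 65/65 = 1.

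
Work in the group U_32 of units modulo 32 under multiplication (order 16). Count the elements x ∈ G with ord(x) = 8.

The elements of order 8 are: 3, 5, 11, 13, 19, 21, 27, 29.
That's 8.

8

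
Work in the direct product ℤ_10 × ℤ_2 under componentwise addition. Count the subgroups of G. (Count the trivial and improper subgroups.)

10

|G| = 20, so by Lagrange every subgroup order divides 20. Divisors: 1, 2, 4, 5, 10, 20.
Subgroups by order — order 1: 1; order 2: 3; order 4: 1; order 5: 1; order 10: 3; order 20: 1.
Total: 1 + 3 + 1 + 1 + 3 + 1 = 10.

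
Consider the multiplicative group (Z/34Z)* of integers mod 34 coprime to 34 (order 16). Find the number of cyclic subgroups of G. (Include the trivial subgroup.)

Each element a generates a cyclic subgroup ⟨a⟩; distinct elements may generate the same one (a cyclic group of order d has φ(d) generators).
Cyclic subgroups by order — order 1: 1; order 2: 1; order 4: 1; order 8: 1; order 16: 1.
Total: 5.

5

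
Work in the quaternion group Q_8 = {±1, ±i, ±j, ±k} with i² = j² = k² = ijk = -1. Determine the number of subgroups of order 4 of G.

|G| = 8 and 4 | 8, so subgroups of order 4 are possible by Lagrange.
The subgroups of order 4 are: {1, -1, i, -i}; {1, -1, j, -j}; {1, -1, k, -k}.
So G has 3 subgroups of order 4.

3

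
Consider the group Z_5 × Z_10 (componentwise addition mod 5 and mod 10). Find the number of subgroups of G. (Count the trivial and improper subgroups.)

|G| = 50, so by Lagrange every subgroup order divides 50. Divisors: 1, 2, 5, 10, 25, 50.
Subgroups by order — order 1: 1; order 2: 1; order 5: 6; order 10: 6; order 25: 1; order 50: 1.
Total: 1 + 1 + 6 + 6 + 1 + 1 = 16.

16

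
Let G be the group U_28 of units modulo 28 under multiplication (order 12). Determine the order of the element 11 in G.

6

Compute successive powers of 11 mod 28: 11, 9, 15, 25, 23, 1; 11^6 ≡ 1 (mod 28).
So |⟨11⟩| = 6.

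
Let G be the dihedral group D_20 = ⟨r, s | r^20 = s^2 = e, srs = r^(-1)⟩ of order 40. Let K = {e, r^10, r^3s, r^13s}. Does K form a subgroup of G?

Yes

|K| = 4 divides |G| = 40, consistent with Lagrange.
K contains the identity, every element's inverse is in K, and K is closed under ·: it is a subgroup.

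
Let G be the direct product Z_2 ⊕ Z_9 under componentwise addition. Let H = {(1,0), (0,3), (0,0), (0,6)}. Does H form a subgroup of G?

|H| = 4 does not divide |G| = 18, so by Lagrange H is not a subgroup.

No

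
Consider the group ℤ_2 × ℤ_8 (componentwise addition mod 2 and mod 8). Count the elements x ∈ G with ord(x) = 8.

An element (a,b) has order lcm(ord(a), ord(b)); count pairs with lcm equal to 8.
Enumerating gives 8 such elements.

8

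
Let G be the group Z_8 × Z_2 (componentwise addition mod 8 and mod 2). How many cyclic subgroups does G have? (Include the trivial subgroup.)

Each element a generates a cyclic subgroup ⟨a⟩; distinct elements may generate the same one (a cyclic group of order d has φ(d) generators).
Cyclic subgroups by order — order 1: 1; order 2: 3; order 4: 2; order 8: 2.
Total: 8.

8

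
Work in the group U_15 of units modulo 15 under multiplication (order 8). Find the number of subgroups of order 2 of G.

3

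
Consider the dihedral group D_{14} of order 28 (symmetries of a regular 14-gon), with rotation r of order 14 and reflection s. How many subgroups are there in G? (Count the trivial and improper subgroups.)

28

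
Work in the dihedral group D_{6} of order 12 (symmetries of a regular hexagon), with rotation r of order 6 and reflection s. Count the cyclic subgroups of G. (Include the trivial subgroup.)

10

Each element a generates a cyclic subgroup ⟨a⟩; distinct elements may generate the same one (a cyclic group of order d has φ(d) generators).
Cyclic subgroups by order — order 1: 1; order 2: 7; order 3: 1; order 6: 1.
Total: 10.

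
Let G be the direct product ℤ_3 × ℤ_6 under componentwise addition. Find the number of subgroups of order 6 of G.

|G| = 18 and 6 | 18, so subgroups of order 6 are possible by Lagrange.
The subgroups of order 6 are: {(0,0), (0,1), (0,2), (0,3), (0,4), (0,5)}; {(0,0), (0,3), (1,0), (1,3), (2,0), (2,3)}; {(0,0), (0,3), (1,1), (1,4), (2,2), (2,5)}; {(0,0), (0,3), (1,2), (1,5), (2,1), (2,4)}.
So G has 4 subgroups of order 6.

4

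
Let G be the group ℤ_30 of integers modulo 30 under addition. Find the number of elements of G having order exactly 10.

In a cyclic group of order 30, the number of elements of order d (for d | 30) is φ(d).
φ(10) = 4.

4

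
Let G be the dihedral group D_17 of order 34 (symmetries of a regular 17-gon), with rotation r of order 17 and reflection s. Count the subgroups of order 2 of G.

17

|G| = 34 and 2 | 34, so subgroups of order 2 are possible by Lagrange.
The subgroups of order 2 are: {e, r^10s}; {e, r^11s}; {e, r^12s}; {e, r^13s}; … (17 in all).
So G has 17 subgroups of order 2.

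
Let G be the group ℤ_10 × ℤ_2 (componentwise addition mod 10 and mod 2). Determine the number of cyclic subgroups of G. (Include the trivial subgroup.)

Each element a generates a cyclic subgroup ⟨a⟩; distinct elements may generate the same one (a cyclic group of order d has φ(d) generators).
Cyclic subgroups by order — order 1: 1; order 2: 3; order 5: 1; order 10: 3.
Total: 8.

8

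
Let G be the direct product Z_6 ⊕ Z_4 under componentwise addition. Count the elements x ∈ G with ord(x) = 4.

4

An element (a,b) has order lcm(ord(a), ord(b)); count pairs with lcm equal to 4.
Enumerating gives 4 such elements.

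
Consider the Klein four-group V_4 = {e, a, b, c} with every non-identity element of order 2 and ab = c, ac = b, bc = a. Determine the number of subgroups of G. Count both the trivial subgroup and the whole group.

|G| = 4, so by Lagrange every subgroup order divides 4. Divisors: 1, 2, 4.
Subgroups by order — order 1: 1; order 2: 3; order 4: 1.
Total: 1 + 3 + 1 = 5.

5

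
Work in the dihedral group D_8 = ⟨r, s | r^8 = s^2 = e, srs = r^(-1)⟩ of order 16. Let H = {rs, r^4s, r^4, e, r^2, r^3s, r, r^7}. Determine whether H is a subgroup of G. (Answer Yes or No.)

r^2 ∈ H but its inverse r^6 ∉ H, so H is not a subgroup.

No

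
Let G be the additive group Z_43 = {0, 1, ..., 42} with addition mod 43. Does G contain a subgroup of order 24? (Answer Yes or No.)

24 does not divide |G| = 43, so by Lagrange no subgroup of order 24 exists.

No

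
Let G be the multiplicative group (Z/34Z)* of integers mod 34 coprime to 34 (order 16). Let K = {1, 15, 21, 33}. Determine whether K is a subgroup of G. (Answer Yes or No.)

No

15 ∈ K but its inverse 25 ∉ K, so K is not a subgroup.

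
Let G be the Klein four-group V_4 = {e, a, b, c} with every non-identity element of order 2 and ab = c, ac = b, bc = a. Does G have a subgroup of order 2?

Yes

2 | 4. A subgroup of order 2 is {e, a}.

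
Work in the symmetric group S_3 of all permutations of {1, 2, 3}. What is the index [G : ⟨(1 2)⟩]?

|⟨(1 2)⟩| = 2 and |G| = 6.
By Lagrange, [G : H] = |G|/|H| = 6/2 = 3.

3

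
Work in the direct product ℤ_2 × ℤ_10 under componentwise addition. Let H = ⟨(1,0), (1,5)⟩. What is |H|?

|⟨(1,0)⟩| = 2 and |⟨(1,5)⟩| = 2, so |H| is a multiple of lcm(2, 2) = 2 and divides |G| = 20.
Closing under the operation: H = {(0,0), (0,5), (1,0), (1,5)}, so |H| = 4.

4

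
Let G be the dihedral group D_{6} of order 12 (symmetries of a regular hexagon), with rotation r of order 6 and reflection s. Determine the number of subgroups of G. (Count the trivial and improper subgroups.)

16

|G| = 12, so by Lagrange every subgroup order divides 12. Divisors: 1, 2, 3, 4, 6, 12.
Subgroups by order — order 1: 1; order 2: 7; order 3: 1; order 4: 3; order 6: 3; order 12: 1.
Total: 1 + 7 + 1 + 3 + 3 + 1 = 16.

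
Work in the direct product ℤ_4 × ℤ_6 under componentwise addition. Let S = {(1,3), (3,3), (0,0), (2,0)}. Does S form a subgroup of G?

Yes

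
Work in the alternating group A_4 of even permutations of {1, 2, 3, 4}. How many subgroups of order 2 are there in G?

3

|G| = 12 and 2 | 12, so subgroups of order 2 are possible by Lagrange.
The subgroups of order 2 are: {e, (1 2)(3 4)}; {e, (1 3)(2 4)}; {e, (1 4)(2 3)}.
So G has 3 subgroups of order 2.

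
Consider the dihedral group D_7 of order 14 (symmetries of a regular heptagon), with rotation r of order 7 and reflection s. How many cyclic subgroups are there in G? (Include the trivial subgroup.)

9

Group the elements of G by the cyclic subgroup they generate; each cyclic subgroup of order d accounts for φ(d) elements.
Cyclic subgroups by order — order 1: 1; order 2: 7; order 7: 1.
Total: 9.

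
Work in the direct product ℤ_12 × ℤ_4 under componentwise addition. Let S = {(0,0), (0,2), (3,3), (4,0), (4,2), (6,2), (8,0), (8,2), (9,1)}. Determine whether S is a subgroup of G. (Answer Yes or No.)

No

|S| = 9 does not divide |G| = 48, so by Lagrange S is not a subgroup.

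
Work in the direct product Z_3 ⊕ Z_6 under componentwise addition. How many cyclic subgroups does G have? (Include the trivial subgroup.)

10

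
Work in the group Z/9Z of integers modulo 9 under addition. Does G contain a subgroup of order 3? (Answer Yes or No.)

Yes

3 | 9. A subgroup of order 3 is {0, 3, 6}.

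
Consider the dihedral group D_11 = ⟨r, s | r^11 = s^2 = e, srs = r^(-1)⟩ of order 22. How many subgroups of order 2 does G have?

11

|G| = 22 and 2 | 22, so subgroups of order 2 are possible by Lagrange.
The subgroups of order 2 are: {e, r^10s}; {e, r^2s}; {e, r^3s}; {e, r^4s}; … (11 in all).
So G has 11 subgroups of order 2.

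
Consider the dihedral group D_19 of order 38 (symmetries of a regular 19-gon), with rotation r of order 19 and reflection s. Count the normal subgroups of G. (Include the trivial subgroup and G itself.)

3

G has 22 subgroups. Checking conjugation-invariance by order — order 1: 1/1 normal; order 2: 0/19 normal; order 19: 1/1 normal; order 38: 1/1 normal.
Total normal subgroups: 3.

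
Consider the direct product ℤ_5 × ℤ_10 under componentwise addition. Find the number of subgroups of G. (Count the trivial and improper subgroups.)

16

|G| = 50, so by Lagrange every subgroup order divides 50. Divisors: 1, 2, 5, 10, 25, 50.
Subgroups by order — order 1: 1; order 2: 1; order 5: 6; order 10: 6; order 25: 1; order 50: 1.
Total: 1 + 1 + 6 + 6 + 1 + 1 = 16.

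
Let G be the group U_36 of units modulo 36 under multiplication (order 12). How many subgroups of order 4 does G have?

|G| = 12 and 4 | 12, so subgroups of order 4 are possible by Lagrange.
The subgroups of order 4 are: {1, 17, 19, 35}.
So G has 1 subgroup of order 4.

1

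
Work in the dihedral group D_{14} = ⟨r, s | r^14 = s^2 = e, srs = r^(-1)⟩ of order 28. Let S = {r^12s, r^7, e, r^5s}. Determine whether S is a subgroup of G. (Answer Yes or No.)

Yes

|S| = 4 divides |G| = 28, consistent with Lagrange.
S contains the identity, every element's inverse is in S, and S is closed under ·: it is a subgroup.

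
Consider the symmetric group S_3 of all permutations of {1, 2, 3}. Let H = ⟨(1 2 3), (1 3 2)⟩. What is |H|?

|⟨(1 2 3)⟩| = 3 and |⟨(1 3 2)⟩| = 3, so |H| is a multiple of lcm(3, 3) = 3 and divides |G| = 6.
Closing under the operation: H = {e, (1 2 3), (1 3 2)}, so |H| = 3.

3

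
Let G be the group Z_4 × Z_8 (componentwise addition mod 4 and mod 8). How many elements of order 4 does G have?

12

An element (a,b) has order lcm(ord(a), ord(b)); count pairs with lcm equal to 4.
Enumerating gives 12 such elements.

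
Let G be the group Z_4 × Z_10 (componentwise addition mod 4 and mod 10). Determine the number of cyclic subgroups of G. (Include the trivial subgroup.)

12

A cyclic subgroup of order d is generated by each of its φ(d) elements of order d, so the cyclic subgroups of order d number (#elements of order d)/φ(d).
Cyclic subgroups by order — order 1: 1; order 2: 3; order 4: 2; order 5: 1; order 10: 3; order 20: 2.
Total: 12.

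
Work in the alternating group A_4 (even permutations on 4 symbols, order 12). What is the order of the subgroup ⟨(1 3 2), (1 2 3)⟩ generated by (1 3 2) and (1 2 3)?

|⟨(1 3 2)⟩| = 3 and |⟨(1 2 3)⟩| = 3, so |H| is a multiple of lcm(3, 3) = 3 and divides |G| = 12.
Closing under the operation: H = {e, (1 2 3), (1 3 2)}, so |H| = 3.

3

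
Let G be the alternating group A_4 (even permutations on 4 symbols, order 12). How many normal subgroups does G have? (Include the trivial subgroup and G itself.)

G has 10 subgroups. Checking conjugation-invariance by order — order 1: 1/1 normal; order 2: 0/3 normal; order 3: 0/4 normal; order 4: 1/1 normal; order 12: 1/1 normal.
Total normal subgroups: 3.

3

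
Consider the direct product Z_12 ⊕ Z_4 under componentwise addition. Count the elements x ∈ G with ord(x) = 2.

An element (a,b) has order lcm(ord(a), ord(b)); count pairs with lcm equal to 2.
Enumerating gives 3 such elements.

3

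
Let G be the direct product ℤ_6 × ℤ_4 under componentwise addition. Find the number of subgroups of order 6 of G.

|G| = 24 and 6 | 24, so subgroups of order 6 are possible by Lagrange.
The subgroups of order 6 are: {(0,0), (0,2), (2,0), (2,2), (4,0), (4,2)}; {(0,0), (1,0), (2,0), (3,0), (4,0), (5,0)}; {(0,0), (1,2), (2,0), (3,2), (4,0), (5,2)}.
So G has 3 subgroups of order 6.

3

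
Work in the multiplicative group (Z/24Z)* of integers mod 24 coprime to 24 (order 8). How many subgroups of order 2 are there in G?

7

|G| = 8 and 2 | 8, so subgroups of order 2 are possible by Lagrange.
The subgroups of order 2 are: {1, 11}; {1, 13}; {1, 17}; {1, 19}; … (7 in all).
So G has 7 subgroups of order 2.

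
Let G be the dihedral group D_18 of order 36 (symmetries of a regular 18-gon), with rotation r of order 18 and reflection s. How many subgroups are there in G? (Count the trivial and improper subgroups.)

45

|G| = 36, so by Lagrange every subgroup order divides 36. Divisors: 1, 2, 3, 4, 6, 9, 12, 18, 36.
Subgroups by order — order 1: 1; order 2: 19; order 3: 1; order 4: 9; order 6: 7; order 9: 1; order 12: 3; order 18: 3; order 36: 1.
Total: 1 + 19 + 1 + 9 + 7 + 1 + 3 + 3 + 1 = 45.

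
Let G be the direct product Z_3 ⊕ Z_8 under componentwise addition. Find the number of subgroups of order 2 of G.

|G| = 24 and 2 | 24, so subgroups of order 2 are possible by Lagrange.
The subgroups of order 2 are: {(0,0), (0,4)}.
So G has 1 subgroup of order 2.

1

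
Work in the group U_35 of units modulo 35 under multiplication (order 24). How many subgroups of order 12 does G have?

3

|G| = 24 and 12 | 24, so subgroups of order 12 are possible by Lagrange.
The subgroups of order 12 are: {1, 3, 4, 9, 11, 12, 13, 16, 17, 27, 29, 33}; {1, 2, 4, 8, 9, 11, 16, 18, 22, 23, 29, 32}; {1, 4, 6, 9, 11, 16, 19, 24, 26, 29, 31, 34}.
So G has 3 subgroups of order 12.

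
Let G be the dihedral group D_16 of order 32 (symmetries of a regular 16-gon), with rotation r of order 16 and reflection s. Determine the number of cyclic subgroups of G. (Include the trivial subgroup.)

Each element a generates a cyclic subgroup ⟨a⟩; distinct elements may generate the same one (a cyclic group of order d has φ(d) generators).
Cyclic subgroups by order — order 1: 1; order 2: 17; order 4: 1; order 8: 1; order 16: 1.
Total: 21.

21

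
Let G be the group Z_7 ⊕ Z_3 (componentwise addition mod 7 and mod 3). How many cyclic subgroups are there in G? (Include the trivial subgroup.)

A cyclic subgroup of order d is generated by each of its φ(d) elements of order d, so the cyclic subgroups of order d number (#elements of order d)/φ(d).
Cyclic subgroups by order — order 1: 1; order 3: 1; order 7: 1; order 21: 1.
Total: 4.

4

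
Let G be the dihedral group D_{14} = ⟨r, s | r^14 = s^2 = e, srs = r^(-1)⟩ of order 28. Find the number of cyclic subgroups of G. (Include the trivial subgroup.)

18

A cyclic subgroup of order d is generated by each of its φ(d) elements of order d, so the cyclic subgroups of order d number (#elements of order d)/φ(d).
Cyclic subgroups by order — order 1: 1; order 2: 15; order 7: 1; order 14: 1.
Total: 18.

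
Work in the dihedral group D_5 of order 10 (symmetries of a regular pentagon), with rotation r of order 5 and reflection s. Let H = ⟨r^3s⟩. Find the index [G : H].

|⟨r^3s⟩| = 2 and |G| = 10.
By Lagrange, [G : H] = |G|/|H| = 10/2 = 5.

5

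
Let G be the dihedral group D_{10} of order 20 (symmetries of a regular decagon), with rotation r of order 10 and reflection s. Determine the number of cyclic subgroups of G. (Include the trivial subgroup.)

Each element a generates a cyclic subgroup ⟨a⟩; distinct elements may generate the same one (a cyclic group of order d has φ(d) generators).
Cyclic subgroups by order — order 1: 1; order 2: 11; order 5: 1; order 10: 1.
Total: 14.

14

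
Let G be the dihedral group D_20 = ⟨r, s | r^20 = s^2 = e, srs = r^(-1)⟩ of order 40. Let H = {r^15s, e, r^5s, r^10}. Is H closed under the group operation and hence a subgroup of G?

Yes

|H| = 4 divides |G| = 40, consistent with Lagrange.
H contains the identity, every element's inverse is in H, and H is closed under ·: it is a subgroup.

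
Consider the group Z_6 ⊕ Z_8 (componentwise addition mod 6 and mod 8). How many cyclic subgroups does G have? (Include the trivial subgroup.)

16

Each element a generates a cyclic subgroup ⟨a⟩; distinct elements may generate the same one (a cyclic group of order d has φ(d) generators).
Cyclic subgroups by order — order 1: 1; order 2: 3; order 3: 1; order 4: 2; order 6: 3; order 8: 2; order 12: 2; order 24: 2.
Total: 16.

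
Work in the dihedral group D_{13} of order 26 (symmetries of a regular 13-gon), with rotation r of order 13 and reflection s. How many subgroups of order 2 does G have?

13

|G| = 26 and 2 | 26, so subgroups of order 2 are possible by Lagrange.
The subgroups of order 2 are: {e, r^10s}; {e, r^11s}; {e, r^12s}; {e, r^2s}; … (13 in all).
So G has 13 subgroups of order 2.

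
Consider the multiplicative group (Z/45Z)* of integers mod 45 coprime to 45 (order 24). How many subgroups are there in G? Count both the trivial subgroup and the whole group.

16

|G| = 24, so by Lagrange every subgroup order divides 24. Divisors: 1, 2, 3, 4, 6, 8, 12, 24.
Subgroups by order — order 1: 1; order 2: 3; order 3: 1; order 4: 3; order 6: 3; order 8: 1; order 12: 3; order 24: 1.
Total: 1 + 3 + 1 + 3 + 3 + 1 + 3 + 1 = 16.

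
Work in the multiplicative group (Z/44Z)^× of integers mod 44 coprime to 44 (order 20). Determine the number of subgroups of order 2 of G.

3

|G| = 20 and 2 | 20, so subgroups of order 2 are possible by Lagrange.
The subgroups of order 2 are: {1, 21}; {1, 23}; {1, 43}.
So G has 3 subgroups of order 2.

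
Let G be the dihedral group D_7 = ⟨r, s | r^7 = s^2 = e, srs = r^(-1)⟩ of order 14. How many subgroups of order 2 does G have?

7

|G| = 14 and 2 | 14, so subgroups of order 2 are possible by Lagrange.
The subgroups of order 2 are: {e, r^2s}; {e, r^3s}; {e, r^4s}; {e, r^5s}; … (7 in all).
So G has 7 subgroups of order 2.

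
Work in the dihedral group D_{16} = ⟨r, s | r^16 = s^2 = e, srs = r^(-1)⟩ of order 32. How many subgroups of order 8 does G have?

|G| = 32 and 8 | 32, so subgroups of order 8 are possible by Lagrange.
The subgroups of order 8 are: {e, r^2, r^4, r^6, r^8, r^10, r^12, r^14}; {e, r^4, r^8, r^12, r^2s, r^6s, r^10s, r^14s}; {e, r^4, r^8, r^12, r^3s, r^7s, r^11s, r^15s}; {e, r^4, r^8, r^12, s, r^4s, r^8s, r^12s}; … (5 in all).
So G has 5 subgroups of order 8.

5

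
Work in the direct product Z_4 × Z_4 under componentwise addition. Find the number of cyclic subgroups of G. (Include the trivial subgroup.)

A cyclic subgroup of order d is generated by each of its φ(d) elements of order d, so the cyclic subgroups of order d number (#elements of order d)/φ(d).
Cyclic subgroups by order — order 1: 1; order 2: 3; order 4: 6.
Total: 10.

10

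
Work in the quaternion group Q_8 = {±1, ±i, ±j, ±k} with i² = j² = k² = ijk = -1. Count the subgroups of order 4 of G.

3

|G| = 8 and 4 | 8, so subgroups of order 4 are possible by Lagrange.
The subgroups of order 4 are: {1, -1, i, -i}; {1, -1, j, -j}; {1, -1, k, -k}.
So G has 3 subgroups of order 4.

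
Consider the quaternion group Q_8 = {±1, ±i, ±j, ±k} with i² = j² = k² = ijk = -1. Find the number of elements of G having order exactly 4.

The elements of order 4 are: i, -i, j, -j, k, -k.
That's 6.

6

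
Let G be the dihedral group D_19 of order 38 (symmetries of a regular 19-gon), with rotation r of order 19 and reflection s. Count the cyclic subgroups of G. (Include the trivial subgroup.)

21

Each element a generates a cyclic subgroup ⟨a⟩; distinct elements may generate the same one (a cyclic group of order d has φ(d) generators).
Cyclic subgroups by order — order 1: 1; order 2: 19; order 19: 1.
Total: 21.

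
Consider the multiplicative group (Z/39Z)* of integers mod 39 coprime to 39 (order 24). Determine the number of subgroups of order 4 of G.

3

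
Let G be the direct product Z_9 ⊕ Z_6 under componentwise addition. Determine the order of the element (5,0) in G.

The order of (5,0) in Z_9 × Z_6 is lcm(ord(5) in Z_9, ord(0) in Z_6).
ord(5) = 9 and ord(0) = 1, so |⟨(5,0)⟩| = lcm(9, 1) = 9.

9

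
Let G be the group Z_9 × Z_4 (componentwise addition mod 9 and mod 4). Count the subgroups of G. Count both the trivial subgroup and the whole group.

9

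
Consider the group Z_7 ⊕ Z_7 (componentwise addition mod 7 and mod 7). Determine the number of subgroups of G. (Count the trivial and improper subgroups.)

10

|G| = 49, so by Lagrange every subgroup order divides 49. Divisors: 1, 7, 49.
Subgroups by order — order 1: 1; order 7: 8; order 49: 1.
Total: 1 + 8 + 1 = 10.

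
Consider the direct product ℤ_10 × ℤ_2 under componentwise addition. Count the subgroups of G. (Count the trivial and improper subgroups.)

10

|G| = 20, so by Lagrange every subgroup order divides 20. Divisors: 1, 2, 4, 5, 10, 20.
Subgroups by order — order 1: 1; order 2: 3; order 4: 1; order 5: 1; order 10: 3; order 20: 1.
Total: 1 + 3 + 1 + 1 + 3 + 1 = 10.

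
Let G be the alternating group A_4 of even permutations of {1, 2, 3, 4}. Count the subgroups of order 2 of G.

|G| = 12 and 2 | 12, so subgroups of order 2 are possible by Lagrange.
The subgroups of order 2 are: {e, (1 2)(3 4)}; {e, (1 3)(2 4)}; {e, (1 4)(2 3)}.
So G has 3 subgroups of order 2.

3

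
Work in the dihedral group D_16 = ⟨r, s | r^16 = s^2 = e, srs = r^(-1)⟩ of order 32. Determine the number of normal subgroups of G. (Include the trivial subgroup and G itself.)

G has 36 subgroups. Checking conjugation-invariance by order — order 1: 1/1 normal; order 2: 1/17 normal; order 4: 1/9 normal; order 8: 1/5 normal; order 16: 3/3 normal; order 32: 1/1 normal.
Total normal subgroups: 8.

8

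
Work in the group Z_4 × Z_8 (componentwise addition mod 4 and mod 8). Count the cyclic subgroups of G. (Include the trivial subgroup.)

A cyclic subgroup of order d is generated by each of its φ(d) elements of order d, so the cyclic subgroups of order d number (#elements of order d)/φ(d).
Cyclic subgroups by order — order 1: 1; order 2: 3; order 4: 6; order 8: 4.
Total: 14.

14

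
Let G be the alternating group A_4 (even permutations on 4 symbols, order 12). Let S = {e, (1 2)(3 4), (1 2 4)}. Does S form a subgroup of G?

(1 2 4) ∈ S but its inverse (1 4 2) ∉ S, so S is not a subgroup.

No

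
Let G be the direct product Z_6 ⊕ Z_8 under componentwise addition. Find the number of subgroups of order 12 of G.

|G| = 48 and 12 | 48, so subgroups of order 12 are possible by Lagrange.
The subgroups of order 12 are: {(0,0), (0,2), (0,4), (0,6), (2,0), (2,2), (2,4), (2,6), (4,0), (4,2), (4,4), (4,6)}; {(0,0), (0,4), (1,0), (1,4), (2,0), (2,4), (3,0), (3,4), (4,0), (4,4), (5,0), (5,4)}; {(0,0), (0,4), (1,2), (1,6), (2,0), (2,4), (3,2), (3,6), (4,0), (4,4), (5,2), (5,6)}.
So G has 3 subgroups of order 12.

3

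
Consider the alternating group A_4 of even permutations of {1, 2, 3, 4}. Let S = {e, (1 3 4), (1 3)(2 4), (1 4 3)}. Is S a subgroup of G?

Closure fails: (1 4 3) ∘ (1 3)(2 4) = (2 3 4) ∉ S. So S is not a subgroup.

No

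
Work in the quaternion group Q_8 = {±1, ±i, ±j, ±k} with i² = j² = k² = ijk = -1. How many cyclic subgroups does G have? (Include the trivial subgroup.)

5

A cyclic subgroup of order d is generated by each of its φ(d) elements of order d, so the cyclic subgroups of order d number (#elements of order d)/φ(d).
Cyclic subgroups by order — order 1: 1; order 2: 1; order 4: 3.
Total: 5.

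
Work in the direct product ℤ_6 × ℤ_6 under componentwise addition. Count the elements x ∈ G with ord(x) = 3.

An element (a,b) has order lcm(ord(a), ord(b)); count pairs with lcm equal to 3.
Enumerating gives 8 such elements.

8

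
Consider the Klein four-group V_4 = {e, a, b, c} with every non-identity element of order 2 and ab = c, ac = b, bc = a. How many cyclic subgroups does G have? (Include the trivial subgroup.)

Each element a generates a cyclic subgroup ⟨a⟩; distinct elements may generate the same one (a cyclic group of order d has φ(d) generators).
Cyclic subgroups by order — order 1: 1; order 2: 3.
Total: 4.

4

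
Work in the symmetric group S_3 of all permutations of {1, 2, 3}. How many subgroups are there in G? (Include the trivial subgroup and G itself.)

|G| = 6, so by Lagrange every subgroup order divides 6. Divisors: 1, 2, 3, 6.
Subgroups by order — order 1: 1; order 2: 3; order 3: 1; order 6: 1.
Total: 1 + 3 + 1 + 1 = 6.

6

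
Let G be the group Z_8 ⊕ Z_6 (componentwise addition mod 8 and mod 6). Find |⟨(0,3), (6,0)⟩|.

8

|⟨(0,3)⟩| = 2 and |⟨(6,0)⟩| = 4, so |H| is a multiple of lcm(2, 4) = 4 and divides |G| = 48.
Closing under the operation: H = {(0,0), (0,3), (2,0), (2,3), (4,0), (4,3), (6,0), (6,3)}, so |H| = 8.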